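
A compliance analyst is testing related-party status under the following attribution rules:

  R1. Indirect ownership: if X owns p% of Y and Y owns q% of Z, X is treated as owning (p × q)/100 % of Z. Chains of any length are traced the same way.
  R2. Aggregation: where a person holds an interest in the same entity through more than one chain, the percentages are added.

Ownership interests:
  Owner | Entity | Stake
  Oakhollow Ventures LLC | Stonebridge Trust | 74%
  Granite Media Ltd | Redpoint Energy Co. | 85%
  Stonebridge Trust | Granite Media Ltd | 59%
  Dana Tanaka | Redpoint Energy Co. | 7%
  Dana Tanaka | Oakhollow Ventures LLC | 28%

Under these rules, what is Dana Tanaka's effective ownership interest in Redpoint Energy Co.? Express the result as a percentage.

Chain via Oakhollow Ventures LLC → Stonebridge Trust → Granite Media Ltd (R1): 28% × 74% × 59% × 85% = 10.39108% of Redpoint Energy Co.
Direct interest in Redpoint Energy Co: 7%.
Aggregating (R2): 10.39108% + 7% = 17.39108%.

17.39108%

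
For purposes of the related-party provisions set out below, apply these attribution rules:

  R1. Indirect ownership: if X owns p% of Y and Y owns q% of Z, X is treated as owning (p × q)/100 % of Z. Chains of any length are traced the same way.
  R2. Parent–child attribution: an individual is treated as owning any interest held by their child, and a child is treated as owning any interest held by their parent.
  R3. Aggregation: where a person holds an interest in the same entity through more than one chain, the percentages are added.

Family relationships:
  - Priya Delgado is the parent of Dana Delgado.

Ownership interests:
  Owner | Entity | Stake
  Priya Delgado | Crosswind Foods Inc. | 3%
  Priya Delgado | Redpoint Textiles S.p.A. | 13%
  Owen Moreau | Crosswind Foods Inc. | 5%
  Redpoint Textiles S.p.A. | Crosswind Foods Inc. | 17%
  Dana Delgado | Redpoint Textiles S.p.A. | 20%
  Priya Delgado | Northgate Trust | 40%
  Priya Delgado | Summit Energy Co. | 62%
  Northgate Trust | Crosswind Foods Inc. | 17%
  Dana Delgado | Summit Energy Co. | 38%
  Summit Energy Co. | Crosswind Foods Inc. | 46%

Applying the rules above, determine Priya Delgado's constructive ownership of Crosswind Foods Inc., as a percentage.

61.41%

By parent–child attribution (R2), Priya Delgado is treated as also owning Dana Delgado's interest in Summit Energy Co, giving 62% + 38% = 100%.
By parent–child attribution (R2), Priya Delgado is treated as also owning Dana Delgado's interest in Redpoint Textiles S.p.A, giving 13% + 20% = 33%.
Chain via Summit Energy Co. (R1): 100% × 46% = 46% of Crosswind Foods Inc.
Chain via Northgate Trust (R1): 40% × 17% = 6.8% of Crosswind Foods Inc.
Chain via Redpoint Textiles S.p.A. (R1): 33% × 17% = 5.61% of Crosswind Foods Inc.
Direct interest in Crosswind Foods Inc: 3%.
Aggregating (R3): 46% + 6.8% + 5.61% + 3% = 61.41%.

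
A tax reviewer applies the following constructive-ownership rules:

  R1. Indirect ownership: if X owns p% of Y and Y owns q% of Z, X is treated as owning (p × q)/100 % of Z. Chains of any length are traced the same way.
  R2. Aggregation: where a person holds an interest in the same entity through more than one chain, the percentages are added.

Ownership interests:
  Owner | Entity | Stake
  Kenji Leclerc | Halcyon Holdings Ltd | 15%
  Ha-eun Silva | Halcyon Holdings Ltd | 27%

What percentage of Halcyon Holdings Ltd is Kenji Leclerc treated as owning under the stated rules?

Direct interest in Halcyon Holdings Ltd: 15%.

15%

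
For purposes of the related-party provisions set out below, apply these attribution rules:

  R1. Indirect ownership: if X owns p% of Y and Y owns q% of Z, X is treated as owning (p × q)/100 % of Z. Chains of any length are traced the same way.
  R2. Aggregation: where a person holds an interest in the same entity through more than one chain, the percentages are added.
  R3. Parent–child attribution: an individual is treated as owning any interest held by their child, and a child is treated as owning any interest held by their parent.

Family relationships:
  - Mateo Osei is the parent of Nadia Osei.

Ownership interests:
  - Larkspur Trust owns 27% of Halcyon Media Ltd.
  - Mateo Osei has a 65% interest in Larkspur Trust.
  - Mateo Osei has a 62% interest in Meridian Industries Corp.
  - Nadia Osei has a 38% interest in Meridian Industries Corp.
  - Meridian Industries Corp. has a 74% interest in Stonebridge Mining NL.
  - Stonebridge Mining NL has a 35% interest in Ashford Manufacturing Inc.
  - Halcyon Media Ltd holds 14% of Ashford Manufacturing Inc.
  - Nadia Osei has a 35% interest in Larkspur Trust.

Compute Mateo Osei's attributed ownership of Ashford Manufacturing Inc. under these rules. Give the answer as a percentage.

29.68%

By parent–child attribution (R3), Mateo Osei is treated as also owning Nadia Osei's interest in Larkspur Trust, giving 65% + 35% = 100%.
By parent–child attribution (R3), Mateo Osei is treated as also owning Nadia Osei's interest in Meridian Industries Corp, giving 62% + 38% = 100%.
Chain via Larkspur Trust → Halcyon Media Ltd (R1): 100% × 27% × 14% = 3.78% of Ashford Manufacturing Inc.
Chain via Meridian Industries Corp. → Stonebridge Mining NL (R1): 100% × 74% × 35% = 25.9% of Ashford Manufacturing Inc.
Aggregating (R2): 3.78% + 25.9% = 29.68%.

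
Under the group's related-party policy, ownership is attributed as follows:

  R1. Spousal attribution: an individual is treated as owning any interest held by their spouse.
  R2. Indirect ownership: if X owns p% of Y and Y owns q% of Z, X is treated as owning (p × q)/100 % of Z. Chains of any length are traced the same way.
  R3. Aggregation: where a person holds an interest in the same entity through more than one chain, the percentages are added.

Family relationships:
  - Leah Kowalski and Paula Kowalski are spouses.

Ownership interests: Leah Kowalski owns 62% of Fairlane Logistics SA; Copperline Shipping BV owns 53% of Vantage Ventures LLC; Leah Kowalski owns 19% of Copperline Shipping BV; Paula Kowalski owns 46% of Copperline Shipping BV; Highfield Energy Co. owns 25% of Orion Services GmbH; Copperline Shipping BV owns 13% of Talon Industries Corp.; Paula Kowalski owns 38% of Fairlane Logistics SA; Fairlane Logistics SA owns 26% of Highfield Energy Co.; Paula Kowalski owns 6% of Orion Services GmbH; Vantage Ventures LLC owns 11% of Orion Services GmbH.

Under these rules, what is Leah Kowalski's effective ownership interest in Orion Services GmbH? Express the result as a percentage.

16.2895%

By spousal attribution (R1), Leah Kowalski is treated as also owning Paula Kowalski's interest in Copperline Shipping BV, giving 19% + 46% = 65%.
By spousal attribution (R1), Leah Kowalski is treated as also owning Paula Kowalski's interest in Fairlane Logistics SA, giving 62% + 38% = 100%.
By spousal attribution (R1), Leah Kowalski is treated as owning Paula Kowalski's 6% interest in Orion Services GmbH.
Chain via Copperline Shipping BV → Vantage Ventures LLC (R2): 65% × 53% × 11% = 3.7895% of Orion Services GmbH.
Chain via Fairlane Logistics SA → Highfield Energy Co. (R2): 100% × 26% × 25% = 6.5% of Orion Services GmbH.
Direct interest in Orion Services GmbH: 6%.
Aggregating (R3): 3.7895% + 6.5% + 6% = 16.2895%.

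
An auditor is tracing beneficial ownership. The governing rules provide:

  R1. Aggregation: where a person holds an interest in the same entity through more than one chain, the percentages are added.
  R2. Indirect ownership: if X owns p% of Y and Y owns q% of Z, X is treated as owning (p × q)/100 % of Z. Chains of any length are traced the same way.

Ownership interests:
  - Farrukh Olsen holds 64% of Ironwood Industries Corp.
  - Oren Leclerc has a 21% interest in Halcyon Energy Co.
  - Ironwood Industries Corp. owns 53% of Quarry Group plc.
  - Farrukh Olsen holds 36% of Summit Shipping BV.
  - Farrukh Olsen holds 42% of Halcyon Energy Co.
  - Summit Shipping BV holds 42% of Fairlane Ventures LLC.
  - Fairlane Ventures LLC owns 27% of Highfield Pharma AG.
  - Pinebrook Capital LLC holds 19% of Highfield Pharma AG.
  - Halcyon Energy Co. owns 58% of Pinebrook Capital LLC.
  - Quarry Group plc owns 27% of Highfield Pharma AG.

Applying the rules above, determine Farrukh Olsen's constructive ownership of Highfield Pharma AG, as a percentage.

17.8692%

Chain via Ironwood Industries Corp. → Quarry Group plc (R2): 64% × 53% × 27% = 9.1584% of Highfield Pharma AG.
Chain via Halcyon Energy Co. → Pinebrook Capital LLC (R2): 42% × 58% × 19% = 4.6284% of Highfield Pharma AG.
Chain via Summit Shipping BV → Fairlane Ventures LLC (R2): 36% × 42% × 27% = 4.0824% of Highfield Pharma AG.
Aggregating (R1): 9.1584% + 4.6284% + 4.0824% = 17.8692%.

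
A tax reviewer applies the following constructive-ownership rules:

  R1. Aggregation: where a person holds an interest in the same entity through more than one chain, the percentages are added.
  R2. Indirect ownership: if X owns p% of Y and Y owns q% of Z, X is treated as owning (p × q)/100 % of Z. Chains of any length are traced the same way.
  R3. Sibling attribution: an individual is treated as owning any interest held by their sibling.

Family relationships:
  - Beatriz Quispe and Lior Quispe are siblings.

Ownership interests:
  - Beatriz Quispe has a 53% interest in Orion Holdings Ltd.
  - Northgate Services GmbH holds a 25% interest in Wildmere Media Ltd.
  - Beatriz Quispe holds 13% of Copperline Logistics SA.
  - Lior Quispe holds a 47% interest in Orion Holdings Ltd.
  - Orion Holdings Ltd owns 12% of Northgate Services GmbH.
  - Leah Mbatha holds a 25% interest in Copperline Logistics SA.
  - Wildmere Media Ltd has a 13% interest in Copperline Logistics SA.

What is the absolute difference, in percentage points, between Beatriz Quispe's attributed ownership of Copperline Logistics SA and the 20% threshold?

By sibling attribution (R3), Beatriz Quispe is treated as also owning Lior Quispe's interest in Orion Holdings Ltd, giving 53% + 47% = 100%.
Chain via Orion Holdings Ltd → Northgate Services GmbH → Wildmere Media Ltd (R2): 100% × 12% × 25% × 13% = 0.39% of Copperline Logistics SA.
Direct interest in Copperline Logistics SA: 13%.
Aggregating (R1): 0.39% + 13% = 13.39%.
13.39% falls short of the 20% threshold by 6.61 percentage points.

6.61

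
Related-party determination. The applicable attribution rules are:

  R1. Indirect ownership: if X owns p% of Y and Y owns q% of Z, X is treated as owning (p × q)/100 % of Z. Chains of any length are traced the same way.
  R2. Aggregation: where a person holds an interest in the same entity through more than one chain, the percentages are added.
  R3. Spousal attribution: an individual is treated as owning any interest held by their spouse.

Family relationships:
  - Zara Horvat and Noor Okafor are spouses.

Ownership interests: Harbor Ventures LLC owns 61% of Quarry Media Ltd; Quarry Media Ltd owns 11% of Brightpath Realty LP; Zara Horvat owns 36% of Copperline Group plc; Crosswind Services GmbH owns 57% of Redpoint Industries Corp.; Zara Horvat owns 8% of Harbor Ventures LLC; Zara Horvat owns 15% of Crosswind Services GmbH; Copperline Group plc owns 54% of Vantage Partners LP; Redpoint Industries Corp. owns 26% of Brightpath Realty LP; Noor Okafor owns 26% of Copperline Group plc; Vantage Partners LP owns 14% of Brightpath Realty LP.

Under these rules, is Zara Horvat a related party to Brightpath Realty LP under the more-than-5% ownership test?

By spousal attribution (R3), Zara Horvat is treated as also owning Noor Okafor's interest in Copperline Group plc, giving 36% + 26% = 62%.
Chain via Harbor Ventures LLC → Quarry Media Ltd (R1): 8% × 61% × 11% = 0.5368% of Brightpath Realty LP.
Chain via Crosswind Services GmbH → Redpoint Industries Corp. (R1): 15% × 57% × 26% = 2.223% of Brightpath Realty LP.
Chain via Copperline Group plc → Vantage Partners LP (R1): 62% × 54% × 14% = 4.6872% of Brightpath Realty LP.
Aggregating (R2): 0.5368% + 2.223% + 4.6872% = 7.447%.
7.447% exceeds the 5% threshold, so Zara is a related party to Brightpath Realty LP.

Yes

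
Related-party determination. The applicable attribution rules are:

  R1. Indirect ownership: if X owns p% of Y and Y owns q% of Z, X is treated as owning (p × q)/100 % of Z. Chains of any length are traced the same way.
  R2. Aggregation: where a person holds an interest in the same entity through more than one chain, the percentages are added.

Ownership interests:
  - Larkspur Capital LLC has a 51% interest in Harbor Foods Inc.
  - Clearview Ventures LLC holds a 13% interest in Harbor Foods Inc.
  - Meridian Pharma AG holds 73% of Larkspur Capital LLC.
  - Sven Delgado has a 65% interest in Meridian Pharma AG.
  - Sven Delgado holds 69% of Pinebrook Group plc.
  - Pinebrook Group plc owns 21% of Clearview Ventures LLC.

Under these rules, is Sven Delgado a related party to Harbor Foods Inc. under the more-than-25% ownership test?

Chain via Pinebrook Group plc → Clearview Ventures LLC (R1): 69% × 21% × 13% = 1.8837% of Harbor Foods Inc.
Chain via Meridian Pharma AG → Larkspur Capital LLC (R1): 65% × 73% × 51% = 24.1995% of Harbor Foods Inc.
Aggregating (R2): 1.8837% + 24.1995% = 26.0832%.
26.0832% exceeds the 25% threshold, so Sven is a related party to Harbor Foods Inc.

Yes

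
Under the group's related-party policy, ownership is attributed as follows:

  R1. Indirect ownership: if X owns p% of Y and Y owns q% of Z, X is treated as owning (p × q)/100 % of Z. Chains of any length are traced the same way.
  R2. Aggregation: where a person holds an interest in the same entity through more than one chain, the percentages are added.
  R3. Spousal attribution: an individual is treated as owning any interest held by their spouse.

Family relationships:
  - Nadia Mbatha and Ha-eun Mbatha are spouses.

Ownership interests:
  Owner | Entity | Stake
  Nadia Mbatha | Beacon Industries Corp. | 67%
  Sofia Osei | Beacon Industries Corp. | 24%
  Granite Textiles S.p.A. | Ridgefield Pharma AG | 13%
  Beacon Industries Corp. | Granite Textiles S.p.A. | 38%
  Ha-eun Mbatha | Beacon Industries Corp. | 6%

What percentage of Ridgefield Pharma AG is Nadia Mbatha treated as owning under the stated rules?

By spousal attribution (R3), Nadia Mbatha is treated as also owning Ha-eun Mbatha's interest in Beacon Industries Corp, giving 67% + 6% = 73%.
Chain via Beacon Industries Corp. → Granite Textiles S.p.A. (R1): 73% × 38% × 13% = 3.6062% of Ridgefield Pharma AG.

3.6062%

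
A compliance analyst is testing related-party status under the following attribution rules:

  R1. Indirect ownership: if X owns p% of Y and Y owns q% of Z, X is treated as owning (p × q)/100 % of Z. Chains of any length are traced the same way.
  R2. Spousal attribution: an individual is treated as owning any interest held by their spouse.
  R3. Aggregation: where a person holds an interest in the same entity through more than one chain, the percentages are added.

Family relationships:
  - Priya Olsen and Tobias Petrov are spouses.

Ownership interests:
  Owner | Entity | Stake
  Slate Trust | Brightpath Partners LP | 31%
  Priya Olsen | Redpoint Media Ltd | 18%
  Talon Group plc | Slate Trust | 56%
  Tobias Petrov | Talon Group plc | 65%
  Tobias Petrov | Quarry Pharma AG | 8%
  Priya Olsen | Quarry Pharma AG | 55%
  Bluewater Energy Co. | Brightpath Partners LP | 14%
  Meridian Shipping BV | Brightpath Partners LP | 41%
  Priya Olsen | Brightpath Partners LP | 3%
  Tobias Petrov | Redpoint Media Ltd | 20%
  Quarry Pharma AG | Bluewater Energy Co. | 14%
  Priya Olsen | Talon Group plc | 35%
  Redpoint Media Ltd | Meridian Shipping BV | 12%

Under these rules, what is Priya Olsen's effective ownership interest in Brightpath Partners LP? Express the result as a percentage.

By spousal attribution (R2), Priya Olsen is treated as also owning Tobias Petrov's interest in Talon Group plc, giving 35% + 65% = 100%.
By spousal attribution (R2), Priya Olsen is treated as also owning Tobias Petrov's interest in Redpoint Media Ltd, giving 18% + 20% = 38%.
By spousal attribution (R2), Priya Olsen is treated as also owning Tobias Petrov's interest in Quarry Pharma AG, giving 55% + 8% = 63%.
Chain via Talon Group plc → Slate Trust (R1): 100% × 56% × 31% = 17.36% of Brightpath Partners LP.
Chain via Redpoint Media Ltd → Meridian Shipping BV (R1): 38% × 12% × 41% = 1.8696% of Brightpath Partners LP.
Chain via Quarry Pharma AG → Bluewater Energy Co. (R1): 63% × 14% × 14% = 1.2348% of Brightpath Partners LP.
Direct interest in Brightpath Partners LP: 3%.
Aggregating (R3): 17.36% + 1.8696% + 1.2348% + 3% = 23.4644%.

23.4644%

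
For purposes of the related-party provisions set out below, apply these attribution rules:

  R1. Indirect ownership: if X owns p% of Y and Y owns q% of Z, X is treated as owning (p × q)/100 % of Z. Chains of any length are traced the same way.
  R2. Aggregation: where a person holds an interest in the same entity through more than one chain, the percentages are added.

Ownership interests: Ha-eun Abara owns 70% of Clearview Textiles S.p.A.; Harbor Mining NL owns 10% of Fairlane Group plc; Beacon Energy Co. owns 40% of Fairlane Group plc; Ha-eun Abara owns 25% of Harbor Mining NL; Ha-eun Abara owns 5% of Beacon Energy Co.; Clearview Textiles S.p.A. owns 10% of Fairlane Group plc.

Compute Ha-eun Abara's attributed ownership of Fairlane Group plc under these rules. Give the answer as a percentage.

Chain via Clearview Textiles S.p.A. (R1): 70% × 10% = 7% of Fairlane Group plc.
Chain via Beacon Energy Co. (R1): 5% × 40% = 2% of Fairlane Group plc.
Chain via Harbor Mining NL (R1): 25% × 10% = 2.5% of Fairlane Group plc.
Aggregating (R2): 7% + 2% + 2.5% = 11.5%.

11.5%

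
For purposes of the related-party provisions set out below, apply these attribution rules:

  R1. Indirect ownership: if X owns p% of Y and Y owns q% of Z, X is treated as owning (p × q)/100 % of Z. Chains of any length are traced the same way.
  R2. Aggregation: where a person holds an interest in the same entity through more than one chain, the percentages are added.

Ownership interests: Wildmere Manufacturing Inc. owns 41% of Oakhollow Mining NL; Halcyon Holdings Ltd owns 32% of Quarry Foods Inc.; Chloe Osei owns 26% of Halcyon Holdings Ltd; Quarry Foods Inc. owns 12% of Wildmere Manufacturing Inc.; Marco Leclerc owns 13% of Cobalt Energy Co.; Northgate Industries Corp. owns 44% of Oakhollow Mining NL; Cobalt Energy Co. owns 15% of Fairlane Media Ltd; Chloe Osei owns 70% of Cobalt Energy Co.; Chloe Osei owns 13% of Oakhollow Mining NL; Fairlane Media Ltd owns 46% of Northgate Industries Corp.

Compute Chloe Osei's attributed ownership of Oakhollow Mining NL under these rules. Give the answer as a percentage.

15.534544%

Chain via Halcyon Holdings Ltd → Quarry Foods Inc. → Wildmere Manufacturing Inc. (R1): 26% × 32% × 12% × 41% = 0.409344% of Oakhollow Mining NL.
Chain via Cobalt Energy Co. → Fairlane Media Ltd → Northgate Industries Corp. (R1): 70% × 15% × 46% × 44% = 2.1252% of Oakhollow Mining NL.
Direct interest in Oakhollow Mining NL: 13%.
Aggregating (R2): 0.409344% + 2.1252% + 13% = 15.534544%.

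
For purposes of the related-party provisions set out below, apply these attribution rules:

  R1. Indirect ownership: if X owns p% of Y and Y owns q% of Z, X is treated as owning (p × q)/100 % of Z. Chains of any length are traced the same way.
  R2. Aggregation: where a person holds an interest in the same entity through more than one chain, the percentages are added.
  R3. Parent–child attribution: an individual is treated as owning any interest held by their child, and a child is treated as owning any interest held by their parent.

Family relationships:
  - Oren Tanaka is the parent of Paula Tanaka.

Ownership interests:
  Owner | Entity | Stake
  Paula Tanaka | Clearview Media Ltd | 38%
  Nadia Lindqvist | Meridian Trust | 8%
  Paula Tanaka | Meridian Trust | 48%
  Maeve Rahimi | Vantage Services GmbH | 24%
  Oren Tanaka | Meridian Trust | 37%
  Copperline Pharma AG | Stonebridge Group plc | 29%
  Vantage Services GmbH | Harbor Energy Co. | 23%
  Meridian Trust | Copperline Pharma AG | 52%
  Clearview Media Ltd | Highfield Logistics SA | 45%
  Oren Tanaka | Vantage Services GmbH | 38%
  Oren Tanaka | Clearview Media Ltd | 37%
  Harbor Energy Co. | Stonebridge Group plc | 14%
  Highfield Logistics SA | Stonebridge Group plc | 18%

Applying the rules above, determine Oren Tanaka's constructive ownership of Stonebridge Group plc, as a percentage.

20.1166%

By parent–child attribution (R3), Oren Tanaka is treated as also owning Paula Tanaka's interest in Clearview Media Ltd, giving 37% + 38% = 75%.
By parent–child attribution (R3), Oren Tanaka is treated as also owning Paula Tanaka's interest in Meridian Trust, giving 37% + 48% = 85%.
Chain via Vantage Services GmbH → Harbor Energy Co. (R1): 38% × 23% × 14% = 1.2236% of Stonebridge Group plc.
Chain via Clearview Media Ltd → Highfield Logistics SA (R1): 75% × 45% × 18% = 6.075% of Stonebridge Group plc.
Chain via Meridian Trust → Copperline Pharma AG (R1): 85% × 52% × 29% = 12.818% of Stonebridge Group plc.
Aggregating (R2): 1.2236% + 6.075% + 12.818% = 20.1166%.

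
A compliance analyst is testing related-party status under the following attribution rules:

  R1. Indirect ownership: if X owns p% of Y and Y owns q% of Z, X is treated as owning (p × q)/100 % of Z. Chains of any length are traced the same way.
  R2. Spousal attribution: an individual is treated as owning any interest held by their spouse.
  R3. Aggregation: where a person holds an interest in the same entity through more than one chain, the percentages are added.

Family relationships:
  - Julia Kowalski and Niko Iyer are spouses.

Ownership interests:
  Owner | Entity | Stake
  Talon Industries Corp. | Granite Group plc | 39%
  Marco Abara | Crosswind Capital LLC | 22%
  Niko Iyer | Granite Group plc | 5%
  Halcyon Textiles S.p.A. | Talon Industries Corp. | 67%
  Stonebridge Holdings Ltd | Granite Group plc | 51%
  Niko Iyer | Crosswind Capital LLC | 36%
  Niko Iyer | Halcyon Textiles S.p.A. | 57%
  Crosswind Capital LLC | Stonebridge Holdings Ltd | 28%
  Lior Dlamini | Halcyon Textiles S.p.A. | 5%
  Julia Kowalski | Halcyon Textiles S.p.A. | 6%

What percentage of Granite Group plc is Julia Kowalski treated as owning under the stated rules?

26.6027%

By spousal attribution (R2), Julia Kowalski is treated as also owning Niko Iyer's interest in Halcyon Textiles S.p.A, giving 6% + 57% = 63%.
By spousal attribution (R2), Julia Kowalski is treated as owning Niko Iyer's 36% interest in Crosswind Capital LLC.
By spousal attribution (R2), Julia Kowalski is treated as owning Niko Iyer's 5% interest in Granite Group plc.
Chain via Halcyon Textiles S.p.A. → Talon Industries Corp. (R1): 63% × 67% × 39% = 16.4619% of Granite Group plc.
Chain via Crosswind Capital LLC → Stonebridge Holdings Ltd (R1): 36% × 28% × 51% = 5.1408% of Granite Group plc.
Direct interest in Granite Group plc: 5%.
Aggregating (R3): 16.4619% + 5.1408% + 5% = 26.6027%.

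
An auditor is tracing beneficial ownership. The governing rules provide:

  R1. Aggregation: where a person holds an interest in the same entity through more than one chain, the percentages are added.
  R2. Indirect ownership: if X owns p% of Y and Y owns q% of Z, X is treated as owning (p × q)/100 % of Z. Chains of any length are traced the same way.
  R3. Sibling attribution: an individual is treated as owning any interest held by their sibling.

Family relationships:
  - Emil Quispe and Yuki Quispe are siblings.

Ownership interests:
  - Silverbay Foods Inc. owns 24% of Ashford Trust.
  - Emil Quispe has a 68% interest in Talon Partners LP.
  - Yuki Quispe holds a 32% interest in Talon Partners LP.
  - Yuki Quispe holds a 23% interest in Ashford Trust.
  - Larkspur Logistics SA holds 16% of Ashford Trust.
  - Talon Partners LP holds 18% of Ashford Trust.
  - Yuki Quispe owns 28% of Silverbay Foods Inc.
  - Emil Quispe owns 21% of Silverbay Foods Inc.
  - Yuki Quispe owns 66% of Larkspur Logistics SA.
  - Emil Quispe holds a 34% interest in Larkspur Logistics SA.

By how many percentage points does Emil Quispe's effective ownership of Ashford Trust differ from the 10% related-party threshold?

58.76

By sibling attribution (R3), Emil Quispe is treated as also owning Yuki Quispe's interest in Larkspur Logistics SA, giving 34% + 66% = 100%.
By sibling attribution (R3), Emil Quispe is treated as also owning Yuki Quispe's interest in Silverbay Foods Inc, giving 21% + 28% = 49%.
By sibling attribution (R3), Emil Quispe is treated as also owning Yuki Quispe's interest in Talon Partners LP, giving 68% + 32% = 100%.
By sibling attribution (R3), Emil Quispe is treated as owning Yuki Quispe's 23% interest in Ashford Trust.
Chain via Larkspur Logistics SA (R2): 100% × 16% = 16% of Ashford Trust.
Chain via Silverbay Foods Inc. (R2): 49% × 24% = 11.76% of Ashford Trust.
Chain via Talon Partners LP (R2): 100% × 18% = 18% of Ashford Trust.
Direct interest in Ashford Trust: 23%.
Aggregating (R1): 16% + 11.76% + 18% + 23% = 68.76%.
68.76% exceeds the 10% threshold by 58.76 percentage points.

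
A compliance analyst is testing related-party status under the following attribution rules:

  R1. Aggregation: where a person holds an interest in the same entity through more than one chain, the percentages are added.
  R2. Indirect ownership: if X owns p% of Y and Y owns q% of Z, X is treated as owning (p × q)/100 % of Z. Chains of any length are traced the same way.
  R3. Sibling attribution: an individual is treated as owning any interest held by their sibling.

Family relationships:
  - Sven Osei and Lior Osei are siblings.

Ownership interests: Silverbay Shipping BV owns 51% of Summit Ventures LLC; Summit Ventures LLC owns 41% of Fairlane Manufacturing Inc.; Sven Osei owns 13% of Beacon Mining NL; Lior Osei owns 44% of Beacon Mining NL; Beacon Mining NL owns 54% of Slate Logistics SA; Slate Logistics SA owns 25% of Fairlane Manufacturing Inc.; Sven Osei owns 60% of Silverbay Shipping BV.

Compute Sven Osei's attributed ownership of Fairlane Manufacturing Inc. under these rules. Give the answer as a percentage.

By sibling attribution (R3), Sven Osei is treated as also owning Lior Osei's interest in Beacon Mining NL, giving 13% + 44% = 57%.
Chain via Silverbay Shipping BV → Summit Ventures LLC (R2): 60% × 51% × 41% = 12.546% of Fairlane Manufacturing Inc.
Chain via Beacon Mining NL → Slate Logistics SA (R2): 57% × 54% × 25% = 7.695% of Fairlane Manufacturing Inc.
Aggregating (R1): 12.546% + 7.695% = 20.241%.

20.241%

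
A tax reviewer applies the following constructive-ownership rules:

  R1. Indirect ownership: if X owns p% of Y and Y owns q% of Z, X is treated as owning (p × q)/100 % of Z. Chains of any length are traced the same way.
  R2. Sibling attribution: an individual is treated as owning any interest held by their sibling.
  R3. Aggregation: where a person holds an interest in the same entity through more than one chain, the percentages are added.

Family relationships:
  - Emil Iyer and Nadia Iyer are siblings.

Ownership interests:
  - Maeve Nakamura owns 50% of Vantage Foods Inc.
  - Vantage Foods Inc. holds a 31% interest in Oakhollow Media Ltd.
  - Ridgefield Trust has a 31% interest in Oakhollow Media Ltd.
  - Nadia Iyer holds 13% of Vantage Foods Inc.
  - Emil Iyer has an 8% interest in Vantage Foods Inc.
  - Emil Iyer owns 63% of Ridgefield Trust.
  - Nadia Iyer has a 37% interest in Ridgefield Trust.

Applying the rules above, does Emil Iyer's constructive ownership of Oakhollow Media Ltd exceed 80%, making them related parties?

No

By sibling attribution (R2), Emil Iyer is treated as also owning Nadia Iyer's interest in Vantage Foods Inc, giving 8% + 13% = 21%.
By sibling attribution (R2), Emil Iyer is treated as also owning Nadia Iyer's interest in Ridgefield Trust, giving 63% + 37% = 100%.
Chain via Vantage Foods Inc. (R1): 21% × 31% = 6.51% of Oakhollow Media Ltd.
Chain via Ridgefield Trust (R1): 100% × 31% = 31% of Oakhollow Media Ltd.
Aggregating (R3): 6.51% + 31% = 37.51%.
37.51% does not exceed the 80% threshold, so Emil is not a related party to Oakhollow Media Ltd.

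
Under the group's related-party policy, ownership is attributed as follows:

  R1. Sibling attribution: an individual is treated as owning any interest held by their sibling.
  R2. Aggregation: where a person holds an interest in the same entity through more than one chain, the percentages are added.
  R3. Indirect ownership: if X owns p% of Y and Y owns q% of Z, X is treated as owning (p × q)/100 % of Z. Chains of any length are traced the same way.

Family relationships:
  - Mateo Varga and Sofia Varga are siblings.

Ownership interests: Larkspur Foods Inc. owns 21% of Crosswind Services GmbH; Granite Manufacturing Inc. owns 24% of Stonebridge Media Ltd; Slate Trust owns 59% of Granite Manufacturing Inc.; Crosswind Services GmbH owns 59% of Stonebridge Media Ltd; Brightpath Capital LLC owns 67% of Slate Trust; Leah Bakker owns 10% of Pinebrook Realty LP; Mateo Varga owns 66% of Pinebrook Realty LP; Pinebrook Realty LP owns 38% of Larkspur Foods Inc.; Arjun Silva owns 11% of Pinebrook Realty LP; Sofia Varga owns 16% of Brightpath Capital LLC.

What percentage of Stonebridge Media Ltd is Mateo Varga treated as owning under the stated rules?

4.625364%

By sibling attribution (R1), Mateo Varga is treated as owning Sofia Varga's 16% interest in Brightpath Capital LLC.
Chain via Pinebrook Realty LP → Larkspur Foods Inc. → Crosswind Services GmbH (R3): 66% × 38% × 21% × 59% = 3.107412% of Stonebridge Media Ltd.
Chain via Brightpath Capital LLC → Slate Trust → Granite Manufacturing Inc. (R3): 16% × 67% × 59% × 24% = 1.517952% of Stonebridge Media Ltd.
Aggregating (R2): 3.107412% + 1.517952% = 4.625364%.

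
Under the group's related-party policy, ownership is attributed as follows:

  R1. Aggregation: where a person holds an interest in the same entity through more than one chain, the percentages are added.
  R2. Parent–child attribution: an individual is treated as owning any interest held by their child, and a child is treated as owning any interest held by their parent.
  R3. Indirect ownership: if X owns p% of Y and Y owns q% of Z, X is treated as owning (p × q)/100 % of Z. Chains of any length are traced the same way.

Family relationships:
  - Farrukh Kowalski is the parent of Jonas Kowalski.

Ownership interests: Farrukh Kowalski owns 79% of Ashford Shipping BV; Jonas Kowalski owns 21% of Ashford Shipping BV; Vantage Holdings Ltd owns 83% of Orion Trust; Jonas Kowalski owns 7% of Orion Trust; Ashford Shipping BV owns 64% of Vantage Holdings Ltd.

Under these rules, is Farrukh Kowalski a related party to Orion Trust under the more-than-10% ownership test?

Yes

By parent–child attribution (R2), Farrukh Kowalski is treated as also owning Jonas Kowalski's interest in Ashford Shipping BV, giving 79% + 21% = 100%.
By parent–child attribution (R2), Farrukh Kowalski is treated as owning Jonas Kowalski's 7% interest in Orion Trust.
Chain via Ashford Shipping BV → Vantage Holdings Ltd (R3): 100% × 64% × 83% = 53.12% of Orion Trust.
Direct interest in Orion Trust: 7%.
Aggregating (R1): 53.12% + 7% = 60.12%.
60.12% exceeds the 10% threshold, so Farrukh is a related party to Orion Trust.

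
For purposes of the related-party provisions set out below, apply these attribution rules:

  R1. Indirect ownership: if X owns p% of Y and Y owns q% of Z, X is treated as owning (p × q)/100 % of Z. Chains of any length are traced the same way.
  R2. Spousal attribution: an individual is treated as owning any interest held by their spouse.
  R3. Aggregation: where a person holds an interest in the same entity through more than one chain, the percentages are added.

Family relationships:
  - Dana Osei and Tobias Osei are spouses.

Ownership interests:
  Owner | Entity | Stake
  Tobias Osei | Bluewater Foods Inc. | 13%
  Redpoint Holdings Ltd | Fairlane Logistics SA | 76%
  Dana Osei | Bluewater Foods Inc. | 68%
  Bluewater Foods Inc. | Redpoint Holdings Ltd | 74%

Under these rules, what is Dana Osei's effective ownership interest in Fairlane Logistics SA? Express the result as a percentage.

45.5544%

By spousal attribution (R2), Dana Osei is treated as also owning Tobias Osei's interest in Bluewater Foods Inc, giving 68% + 13% = 81%.
Chain via Bluewater Foods Inc. → Redpoint Holdings Ltd (R1): 81% × 74% × 76% = 45.5544% of Fairlane Logistics SA.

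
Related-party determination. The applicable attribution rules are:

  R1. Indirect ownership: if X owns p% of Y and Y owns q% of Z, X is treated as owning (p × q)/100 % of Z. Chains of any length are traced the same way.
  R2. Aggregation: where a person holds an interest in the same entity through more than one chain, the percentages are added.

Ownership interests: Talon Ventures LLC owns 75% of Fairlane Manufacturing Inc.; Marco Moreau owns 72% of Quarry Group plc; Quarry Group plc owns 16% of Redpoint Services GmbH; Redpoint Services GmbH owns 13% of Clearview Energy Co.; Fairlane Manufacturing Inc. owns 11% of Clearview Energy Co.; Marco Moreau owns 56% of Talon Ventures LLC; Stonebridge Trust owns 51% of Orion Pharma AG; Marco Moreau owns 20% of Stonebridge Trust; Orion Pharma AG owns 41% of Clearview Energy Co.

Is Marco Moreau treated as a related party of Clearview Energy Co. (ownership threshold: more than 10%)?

Chain via Stonebridge Trust → Orion Pharma AG (R1): 20% × 51% × 41% = 4.182% of Clearview Energy Co.
Chain via Quarry Group plc → Redpoint Services GmbH (R1): 72% × 16% × 13% = 1.4976% of Clearview Energy Co.
Chain via Talon Ventures LLC → Fairlane Manufacturing Inc. (R1): 56% × 75% × 11% = 4.62% of Clearview Energy Co.
Aggregating (R2): 4.182% + 1.4976% + 4.62% = 10.2996%.
10.2996% exceeds the 10% threshold, so Marco is a related party to Clearview Energy Co.

Yes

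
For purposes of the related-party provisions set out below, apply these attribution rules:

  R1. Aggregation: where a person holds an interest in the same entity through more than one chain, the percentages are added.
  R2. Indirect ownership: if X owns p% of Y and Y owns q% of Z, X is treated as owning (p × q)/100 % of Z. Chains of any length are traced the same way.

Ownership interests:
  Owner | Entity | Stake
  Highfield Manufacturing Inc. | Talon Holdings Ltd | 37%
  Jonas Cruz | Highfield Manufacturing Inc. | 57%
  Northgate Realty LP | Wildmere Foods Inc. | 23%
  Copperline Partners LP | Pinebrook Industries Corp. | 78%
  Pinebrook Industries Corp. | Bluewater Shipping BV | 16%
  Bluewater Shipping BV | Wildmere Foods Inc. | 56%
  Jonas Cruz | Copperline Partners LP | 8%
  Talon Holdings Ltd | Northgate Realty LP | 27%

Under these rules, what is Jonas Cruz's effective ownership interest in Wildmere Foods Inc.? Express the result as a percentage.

Chain via Highfield Manufacturing Inc. → Talon Holdings Ltd → Northgate Realty LP (R2): 57% × 37% × 27% × 23% = 1.309689% of Wildmere Foods Inc.
Chain via Copperline Partners LP → Pinebrook Industries Corp. → Bluewater Shipping BV (R2): 8% × 78% × 16% × 56% = 0.559104% of Wildmere Foods Inc.
Aggregating (R1): 1.309689% + 0.559104% = 1.868793%.

1.868793%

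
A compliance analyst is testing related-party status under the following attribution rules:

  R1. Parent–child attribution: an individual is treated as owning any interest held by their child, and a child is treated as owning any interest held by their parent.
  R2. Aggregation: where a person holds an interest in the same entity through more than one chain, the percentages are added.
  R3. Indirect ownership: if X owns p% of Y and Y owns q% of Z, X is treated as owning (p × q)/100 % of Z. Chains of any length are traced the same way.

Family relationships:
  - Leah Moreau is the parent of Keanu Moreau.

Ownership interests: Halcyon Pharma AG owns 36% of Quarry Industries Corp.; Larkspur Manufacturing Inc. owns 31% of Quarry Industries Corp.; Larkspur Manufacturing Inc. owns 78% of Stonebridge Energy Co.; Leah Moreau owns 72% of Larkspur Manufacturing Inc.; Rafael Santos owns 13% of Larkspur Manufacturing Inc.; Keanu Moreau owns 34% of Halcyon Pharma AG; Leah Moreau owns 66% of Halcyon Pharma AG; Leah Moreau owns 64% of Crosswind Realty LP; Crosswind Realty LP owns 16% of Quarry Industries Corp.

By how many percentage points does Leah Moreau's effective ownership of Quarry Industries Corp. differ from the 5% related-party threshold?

63.56

By parent–child attribution (R1), Leah Moreau is treated as also owning Keanu Moreau's interest in Halcyon Pharma AG, giving 66% + 34% = 100%.
Chain via Crosswind Realty LP (R3): 64% × 16% = 10.24% of Quarry Industries Corp.
Chain via Larkspur Manufacturing Inc. (R3): 72% × 31% = 22.32% of Quarry Industries Corp.
Chain via Halcyon Pharma AG (R3): 100% × 36% = 36% of Quarry Industries Corp.
Aggregating (R2): 10.24% + 22.32% + 36% = 68.56%.
68.56% exceeds the 5% threshold by 63.56 percentage points.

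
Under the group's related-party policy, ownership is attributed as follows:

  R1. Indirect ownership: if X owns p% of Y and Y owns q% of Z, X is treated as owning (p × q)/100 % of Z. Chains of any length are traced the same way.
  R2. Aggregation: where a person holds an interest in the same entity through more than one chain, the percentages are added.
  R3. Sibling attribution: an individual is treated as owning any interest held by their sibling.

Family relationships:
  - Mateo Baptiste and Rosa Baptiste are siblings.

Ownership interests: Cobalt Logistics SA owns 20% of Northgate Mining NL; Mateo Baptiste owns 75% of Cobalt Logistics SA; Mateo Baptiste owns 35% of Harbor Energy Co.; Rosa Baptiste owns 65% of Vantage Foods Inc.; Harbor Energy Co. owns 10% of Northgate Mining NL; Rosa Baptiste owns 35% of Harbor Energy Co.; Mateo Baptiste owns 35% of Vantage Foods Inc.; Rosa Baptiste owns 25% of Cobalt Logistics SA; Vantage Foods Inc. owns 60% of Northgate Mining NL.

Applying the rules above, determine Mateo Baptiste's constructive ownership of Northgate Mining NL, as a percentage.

By sibling attribution (R3), Mateo Baptiste is treated as also owning Rosa Baptiste's interest in Harbor Energy Co, giving 35% + 35% = 70%.
By sibling attribution (R3), Mateo Baptiste is treated as also owning Rosa Baptiste's interest in Cobalt Logistics SA, giving 75% + 25% = 100%.
By sibling attribution (R3), Mateo Baptiste is treated as also owning Rosa Baptiste's interest in Vantage Foods Inc, giving 35% + 65% = 100%.
Chain via Harbor Energy Co. (R1): 70% × 10% = 7% of Northgate Mining NL.
Chain via Cobalt Logistics SA (R1): 100% × 20% = 20% of Northgate Mining NL.
Chain via Vantage Foods Inc. (R1): 100% × 60% = 60% of Northgate Mining NL.
Aggregating (R2): 7% + 20% + 60% = 87%.

87%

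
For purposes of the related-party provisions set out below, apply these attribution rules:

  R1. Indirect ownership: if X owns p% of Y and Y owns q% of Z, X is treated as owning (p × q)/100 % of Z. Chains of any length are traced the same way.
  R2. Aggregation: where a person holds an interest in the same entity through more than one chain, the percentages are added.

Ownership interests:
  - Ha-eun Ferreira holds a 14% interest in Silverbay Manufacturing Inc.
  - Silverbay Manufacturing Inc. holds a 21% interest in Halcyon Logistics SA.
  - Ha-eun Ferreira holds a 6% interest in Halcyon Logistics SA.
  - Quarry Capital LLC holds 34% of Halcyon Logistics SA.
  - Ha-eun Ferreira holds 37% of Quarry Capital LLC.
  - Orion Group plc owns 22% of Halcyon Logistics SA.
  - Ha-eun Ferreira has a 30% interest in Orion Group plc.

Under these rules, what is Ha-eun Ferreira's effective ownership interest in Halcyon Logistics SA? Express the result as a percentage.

28.12%

Chain via Orion Group plc (R1): 30% × 22% = 6.6% of Halcyon Logistics SA.
Chain via Silverbay Manufacturing Inc. (R1): 14% × 21% = 2.94% of Halcyon Logistics SA.
Chain via Quarry Capital LLC (R1): 37% × 34% = 12.58% of Halcyon Logistics SA.
Direct interest in Halcyon Logistics SA: 6%.
Aggregating (R2): 6.6% + 2.94% + 12.58% + 6% = 28.12%.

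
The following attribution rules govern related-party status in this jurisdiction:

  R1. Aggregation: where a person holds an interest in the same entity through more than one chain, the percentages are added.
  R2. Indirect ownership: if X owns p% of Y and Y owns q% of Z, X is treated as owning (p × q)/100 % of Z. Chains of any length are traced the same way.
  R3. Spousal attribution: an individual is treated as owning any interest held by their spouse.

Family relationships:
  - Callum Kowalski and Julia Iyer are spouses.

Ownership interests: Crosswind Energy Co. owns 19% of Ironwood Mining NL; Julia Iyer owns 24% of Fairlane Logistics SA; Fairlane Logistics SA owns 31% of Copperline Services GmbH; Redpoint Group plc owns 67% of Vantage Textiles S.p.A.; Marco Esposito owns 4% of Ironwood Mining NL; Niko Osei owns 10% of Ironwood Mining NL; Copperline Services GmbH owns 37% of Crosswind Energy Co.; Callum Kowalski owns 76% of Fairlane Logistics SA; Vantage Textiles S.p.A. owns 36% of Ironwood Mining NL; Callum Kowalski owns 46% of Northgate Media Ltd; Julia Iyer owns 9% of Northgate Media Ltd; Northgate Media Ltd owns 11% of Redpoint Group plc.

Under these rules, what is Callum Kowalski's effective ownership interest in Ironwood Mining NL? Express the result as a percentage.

By spousal attribution (R3), Callum Kowalski is treated as also owning Julia Iyer's interest in Northgate Media Ltd, giving 46% + 9% = 55%.
By spousal attribution (R3), Callum Kowalski is treated as also owning Julia Iyer's interest in Fairlane Logistics SA, giving 76% + 24% = 100%.
Chain via Northgate Media Ltd → Redpoint Group plc → Vantage Textiles S.p.A. (R2): 55% × 11% × 67% × 36% = 1.45926% of Ironwood Mining NL.
Chain via Fairlane Logistics SA → Copperline Services GmbH → Crosswind Energy Co. (R2): 100% × 31% × 37% × 19% = 2.1793% of Ironwood Mining NL.
Aggregating (R1): 1.45926% + 2.1793% = 3.63856%.

3.63856%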